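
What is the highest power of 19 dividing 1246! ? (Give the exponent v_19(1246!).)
v_19(1246!) = 68

Legendre's formula: v_p(n!) = Σ_{k ≥ 1} ⌊n / p^k⌋. For p = 19, n = 1246, the terms are:
  ⌊1246/19^1⌋ = ⌊1246/19⌋ = 65
  ⌊1246/19^2⌋ = ⌊1246/361⌋ = 3
(the next term ⌊1246/19^3⌋ = 0, terminating the sum). Summing: v_19(1246!) = 65 + 3 = 68.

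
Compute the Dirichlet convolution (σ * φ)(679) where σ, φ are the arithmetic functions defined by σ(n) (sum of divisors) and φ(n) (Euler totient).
(σ * φ)(679) = 2716

Divisors of 679: [1, 7, 97, 679]. For each d | 679:
  d = 1: σ(1) · φ(679/1) = 1 · 576 = 576
  d = 7: σ(7) · φ(679/7) = 8 · 96 = 768
  d = 97: σ(97) · φ(679/97) = 98 · 6 = 588
  d = 679: σ(679) · φ(679/679) = 784 · 1 = 784
Summing: (σ * φ)(679) = 576 + 768 + 588 + 784 = 2716.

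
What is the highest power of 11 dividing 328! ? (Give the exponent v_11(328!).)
v_11(328!) = 31

Legendre's formula: v_p(n!) = Σ_{k ≥ 1} ⌊n / p^k⌋. For p = 11, n = 328, the terms are:
  ⌊328/11^1⌋ = ⌊328/11⌋ = 29
  ⌊328/11^2⌋ = ⌊328/121⌋ = 2
(the next term ⌊328/11^3⌋ = 0, terminating the sum). Summing: v_11(328!) = 29 + 2 = 31.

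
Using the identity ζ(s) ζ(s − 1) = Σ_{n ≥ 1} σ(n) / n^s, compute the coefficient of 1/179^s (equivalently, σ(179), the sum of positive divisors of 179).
σ(179) = 180

In the product (Σ m^0/m^s)(Σ k / k^s) = Σ (Σ_{d | n} d) / n^s, the coefficient of 1/n^s is σ(n) = Σ_{d | n} d. For n = 179, divisors are [1, 179]; summing: σ(179) = 180.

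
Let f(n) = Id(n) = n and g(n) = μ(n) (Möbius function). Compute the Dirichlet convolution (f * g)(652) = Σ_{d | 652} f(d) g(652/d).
(Id * μ)(652) = 324

Divisors of 652: [1, 2, 4, 163, 326, 652]. For each d | 652:
  d = 1: Id(1) · μ(652/1) = 1 · 0 = 0
  d = 2: Id(2) · μ(652/2) = 2 · 1 = 2
  d = 4: Id(4) · μ(652/4) = 4 · -1 = -4
  d = 163: Id(163) · μ(652/163) = 163 · 0 = 0
  d = 326: Id(326) · μ(652/326) = 326 · -1 = -326
  d = 652: Id(652) · μ(652/652) = 652 · 1 = 652
Summing: (Id * μ)(652) = 0 + 2 + -4 + 0 + -326 + 652 = 324.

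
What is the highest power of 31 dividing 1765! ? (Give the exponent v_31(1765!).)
v_31(1765!) = 57

Legendre's formula: v_p(n!) = Σ_{k ≥ 1} ⌊n / p^k⌋. For p = 31, n = 1765, the terms are:
  ⌊1765/31^1⌋ = ⌊1765/31⌋ = 56
  ⌊1765/31^2⌋ = ⌊1765/961⌋ = 1
(the next term ⌊1765/31^3⌋ = 0, terminating the sum). Summing: v_31(1765!) = 56 + 1 = 57.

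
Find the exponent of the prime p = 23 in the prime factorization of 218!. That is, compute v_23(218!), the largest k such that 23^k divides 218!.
v_23(218!) = 9

Legendre's formula: v_p(n!) = Σ_{k ≥ 1} ⌊n / p^k⌋. For p = 23, n = 218, the terms are:
  ⌊218/23^1⌋ = ⌊218/23⌋ = 9
(the next term ⌊218/23^2⌋ = 0, terminating the sum). Summing: v_23(218!) = 9 = 9.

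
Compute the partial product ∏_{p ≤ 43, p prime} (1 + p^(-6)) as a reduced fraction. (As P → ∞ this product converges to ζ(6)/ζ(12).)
∏ = 1359712698137872510059489328104656331148295030771712937358491632747920000/1336862024495300077504819810119357413472366273194284637902602168232026717

The primes p ≤ 43 are [2, 3, 5, 7, 11, 13, 17, 19, 23, 29, 31, 37, 41, 43]. For each, (1 + 1/p^6) = (p^6 + 1)/p^6. Multiplying these fractions over p ∈ [2, 3, 5, 7, 11, 13, 17, 19, 23, 29, 31, 37, 41, 43] gives 1359712698137872510059489328104656331148295030771712937358491632747920000/1336862024495300077504819810119357413472366273194284637902602168232026717. (In the limit P → ∞ this tends to ζ(6)/ζ(12).)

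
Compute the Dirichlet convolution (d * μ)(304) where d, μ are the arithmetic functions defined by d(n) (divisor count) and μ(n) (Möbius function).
(d * μ)(304) = 1

Divisors of 304: [1, 2, 4, 8, 16, 19, 38, 76, 152, 304]. For each d | 304:
  d = 1: d(1) · μ(304/1) = 1 · 0 = 0
  d = 2: d(2) · μ(304/2) = 2 · 0 = 0
  d = 4: d(4) · μ(304/4) = 3 · 0 = 0
  d = 8: d(8) · μ(304/8) = 4 · 1 = 4
  d = 16: d(16) · μ(304/16) = 5 · -1 = -5
  d = 19: d(19) · μ(304/19) = 2 · 0 = 0
  d = 38: d(38) · μ(304/38) = 4 · 0 = 0
  d = 76: d(76) · μ(304/76) = 6 · 0 = 0
  d = 152: d(152) · μ(304/152) = 8 · -1 = -8
  d = 304: d(304) · μ(304/304) = 10 · 1 = 10
Summing: (d * μ)(304) = 0 + 0 + 0 + 4 + -5 + 0 + 0 + 0 + -8 + 10 = 1.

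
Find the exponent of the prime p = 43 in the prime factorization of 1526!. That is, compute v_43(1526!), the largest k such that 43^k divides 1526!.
v_43(1526!) = 35

Legendre's formula: v_p(n!) = Σ_{k ≥ 1} ⌊n / p^k⌋. For p = 43, n = 1526, the terms are:
  ⌊1526/43^1⌋ = ⌊1526/43⌋ = 35
(the next term ⌊1526/43^2⌋ = 0, terminating the sum). Summing: v_43(1526!) = 35 = 35.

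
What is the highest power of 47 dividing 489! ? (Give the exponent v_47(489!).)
v_47(489!) = 10

Legendre's formula: v_p(n!) = Σ_{k ≥ 1} ⌊n / p^k⌋. For p = 47, n = 489, the terms are:
  ⌊489/47^1⌋ = ⌊489/47⌋ = 10
(the next term ⌊489/47^2⌋ = 0, terminating the sum). Summing: v_47(489!) = 10 = 10.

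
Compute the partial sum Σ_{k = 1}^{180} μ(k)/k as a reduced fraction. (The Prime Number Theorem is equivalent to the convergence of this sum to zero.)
Σ μ(k)/k = -144087981517635476714028475868546320125145063113926500300851703048561/29819592777931214269172453467810429868925511217482600306406141434158090

Values of μ(k) for 1 ≤ k ≤ 180: μ(1) = 1, μ(2) = -1, μ(3) = -1, μ(5) = -1, μ(6) = 1, μ(7) = -1, μ(10) = 1, μ(11) = -1, μ(13) = -1, μ(14) = 1, μ(15) = 1, μ(17) = -1, μ(19) = -1, μ(21) = 1, μ(22) = 1, μ(23) = -1, μ(26) = 1, μ(29) = -1, μ(30) = -1, μ(31) = -1, μ(33) = 1, μ(34) = 1, μ(35) = 1, μ(37) = -1, μ(38) = 1, μ(39) = 1, μ(41) = -1, μ(42) = -1, μ(43) = -1, μ(46) = 1, μ(47) = -1, μ(51) = 1, μ(53) = -1, μ(55) = 1, μ(57) = 1, μ(58) = 1, μ(59) = -1, μ(61) = -1, μ(62) = 1, μ(65) = 1, μ(66) = -1, μ(67) = -1, μ(69) = 1, μ(70) = -1, μ(71) = -1, μ(73) = -1, μ(74) = 1, μ(77) = 1, μ(78) = -1, μ(79) = -1, μ(82) = 1, μ(83) = -1, μ(85) = 1, μ(86) = 1, μ(87) = 1, μ(89) = -1, μ(91) = 1, μ(93) = 1, μ(94) = 1, μ(95) = 1, μ(97) = -1, μ(101) = -1, μ(102) = -1, μ(103) = -1, μ(105) = -1, μ(106) = 1, μ(107) = -1, μ(109) = -1, μ(110) = -1, μ(111) = 1, μ(113) = -1, μ(114) = -1, μ(115) = 1, μ(118) = 1, μ(119) = 1, μ(122) = 1, μ(123) = 1, μ(127) = -1, μ(129) = 1, μ(130) = -1, μ(131) = -1, μ(133) = 1, μ(134) = 1, μ(137) = -1, μ(138) = -1, μ(139) = -1, μ(141) = 1, μ(142) = 1, μ(143) = 1, μ(145) = 1, μ(146) = 1, μ(149) = -1, μ(151) = -1, μ(154) = -1, μ(155) = 1, μ(157) = -1, μ(158) = 1, μ(159) = 1, μ(161) = 1, μ(163) = -1, μ(165) = -1, μ(166) = 1, μ(167) = -1, μ(170) = -1, μ(173) = -1, μ(174) = -1, μ(177) = 1, μ(178) = 1, μ(179) = -1, with μ = 0 on non-squarefree integers. Summing μ(k)/k for k where μ(k) ≠ 0 gives -144087981517635476714028475868546320125145063113926500300851703048561/29819592777931214269172453467810429868925511217482600306406141434158090 ≈ -0.0048. (PNT ⟺ this sum → 0 as n → ∞.)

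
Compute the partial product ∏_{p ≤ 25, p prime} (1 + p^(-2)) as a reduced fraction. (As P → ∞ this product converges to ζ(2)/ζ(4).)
∏ = 3394003400000/2252055594789

The primes p ≤ 25 are [2, 3, 5, 7, 11, 13, 17, 19, 23]. For each, (1 + 1/p^2) = (p^2 + 1)/p^2. Multiplying these fractions over p ∈ [2, 3, 5, 7, 11, 13, 17, 19, 23] gives 3394003400000/2252055594789. (In the limit P → ∞ this tends to ζ(2)/ζ(4).)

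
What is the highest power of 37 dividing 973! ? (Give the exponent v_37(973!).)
v_37(973!) = 26

Legendre's formula: v_p(n!) = Σ_{k ≥ 1} ⌊n / p^k⌋. For p = 37, n = 973, the terms are:
  ⌊973/37^1⌋ = ⌊973/37⌋ = 26
(the next term ⌊973/37^2⌋ = 0, terminating the sum). Summing: v_37(973!) = 26 = 26.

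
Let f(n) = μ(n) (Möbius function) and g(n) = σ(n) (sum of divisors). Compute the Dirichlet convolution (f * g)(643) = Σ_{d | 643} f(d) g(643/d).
(μ * σ)(643) = 643

Divisors of 643: [1, 643]. For each d | 643:
  d = 1: μ(1) · σ(643/1) = 1 · 644 = 644
  d = 643: μ(643) · σ(643/643) = -1 · 1 = -1
Summing: (μ * σ)(643) = 644 + -1 = 643.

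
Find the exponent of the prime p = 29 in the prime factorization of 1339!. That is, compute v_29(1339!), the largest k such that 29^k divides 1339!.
v_29(1339!) = 47

Legendre's formula: v_p(n!) = Σ_{k ≥ 1} ⌊n / p^k⌋. For p = 29, n = 1339, the terms are:
  ⌊1339/29^1⌋ = ⌊1339/29⌋ = 46
  ⌊1339/29^2⌋ = ⌊1339/841⌋ = 1
(the next term ⌊1339/29^3⌋ = 0, terminating the sum). Summing: v_29(1339!) = 46 + 1 = 47.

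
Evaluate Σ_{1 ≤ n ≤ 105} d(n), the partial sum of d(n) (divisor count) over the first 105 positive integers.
Σ_{n ≤ 105} d(n) = 510

Compute d(n) for each 1 ≤ n ≤ 105: d(1) = 1, d(2) = 2, d(3) = 2, d(4) = 3, d(5) = 2, d(6) = 4, d(7) = 2, d(8) = 4, d(9) = 3, d(10) = 4, d(11) = 2, d(12) = 6, d(13) = 2, d(14) = 4, d(15) = 4, d(16) = 5, d(17) = 2, d(18) = 6, d(19) = 2, d(20) = 6, d(21) = 4, d(22) = 4, d(23) = 2, d(24) = 8, d(25) = 3, d(26) = 4, d(27) = 4, d(28) = 6, d(29) = 2, d(30) = 8, d(31) = 2, d(32) = 6, d(33) = 4, d(34) = 4, d(35) = 4, d(36) = 9, d(37) = 2, d(38) = 4, d(39) = 4, d(40) = 8, d(41) = 2, d(42) = 8, d(43) = 2, d(44) = 6, d(45) = 6, d(46) = 4, d(47) = 2, d(48) = 10, d(49) = 3, d(50) = 6, d(51) = 4, d(52) = 6, d(53) = 2, d(54) = 8, d(55) = 4, d(56) = 8, d(57) = 4, d(58) = 4, d(59) = 2, d(60) = 12, d(61) = 2, d(62) = 4, d(63) = 6, d(64) = 7, d(65) = 4, d(66) = 8, d(67) = 2, d(68) = 6, d(69) = 4, d(70) = 8, d(71) = 2, d(72) = 12, d(73) = 2, d(74) = 4, d(75) = 6, d(76) = 6, d(77) = 4, d(78) = 8, d(79) = 2, d(80) = 10, d(81) = 5, d(82) = 4, d(83) = 2, d(84) = 12, d(85) = 4, d(86) = 4, d(87) = 4, d(88) = 8, d(89) = 2, d(90) = 12, d(91) = 4, d(92) = 6, d(93) = 4, d(94) = 4, d(95) = 4, d(96) = 12, d(97) = 2, d(98) = 6, d(99) = 6, d(100) = 9, d(101) = 2, d(102) = 8, d(103) = 2, d(104) = 8, d(105) = 8. Summing all 105 values: 510. (Dirichlet's divisor formula: Σ_{n ≤ x} d(n) = x ln(x) + (2γ − 1) x + O(√x). For x = 105, the asymptotic estimate is ≈ 504.88.)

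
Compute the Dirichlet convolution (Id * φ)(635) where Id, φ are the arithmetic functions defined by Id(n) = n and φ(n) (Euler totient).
(Id * φ)(635) = 2277

Divisors of 635: [1, 5, 127, 635]. For each d | 635:
  d = 1: Id(1) · φ(635/1) = 1 · 504 = 504
  d = 5: Id(5) · φ(635/5) = 5 · 126 = 630
  d = 127: Id(127) · φ(635/127) = 127 · 4 = 508
  d = 635: Id(635) · φ(635/635) = 635 · 1 = 635
Summing: (Id * φ)(635) = 504 + 630 + 508 + 635 = 2277.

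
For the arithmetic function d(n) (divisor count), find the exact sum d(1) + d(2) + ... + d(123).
Σ_{n ≤ 123} d(n) = 613

Compute d(n) for each 1 ≤ n ≤ 123: d(1) = 1, d(2) = 2, d(3) = 2, d(4) = 3, d(5) = 2, d(6) = 4, d(7) = 2, d(8) = 4, d(9) = 3, d(10) = 4, d(11) = 2, d(12) = 6, d(13) = 2, d(14) = 4, d(15) = 4, d(16) = 5, d(17) = 2, d(18) = 6, d(19) = 2, d(20) = 6, d(21) = 4, d(22) = 4, d(23) = 2, d(24) = 8, d(25) = 3, d(26) = 4, d(27) = 4, d(28) = 6, d(29) = 2, d(30) = 8, d(31) = 2, d(32) = 6, d(33) = 4, d(34) = 4, d(35) = 4, d(36) = 9, d(37) = 2, d(38) = 4, d(39) = 4, d(40) = 8, d(41) = 2, d(42) = 8, d(43) = 2, d(44) = 6, d(45) = 6, d(46) = 4, d(47) = 2, d(48) = 10, d(49) = 3, d(50) = 6, d(51) = 4, d(52) = 6, d(53) = 2, d(54) = 8, d(55) = 4, d(56) = 8, d(57) = 4, d(58) = 4, d(59) = 2, d(60) = 12, d(61) = 2, d(62) = 4, d(63) = 6, d(64) = 7, d(65) = 4, d(66) = 8, d(67) = 2, d(68) = 6, d(69) = 4, d(70) = 8, d(71) = 2, d(72) = 12, d(73) = 2, d(74) = 4, d(75) = 6, d(76) = 6, d(77) = 4, d(78) = 8, d(79) = 2, d(80) = 10, d(81) = 5, d(82) = 4, d(83) = 2, d(84) = 12, d(85) = 4, d(86) = 4, d(87) = 4, d(88) = 8, d(89) = 2, d(90) = 12, d(91) = 4, d(92) = 6, d(93) = 4, d(94) = 4, d(95) = 4, d(96) = 12, d(97) = 2, d(98) = 6, d(99) = 6, d(100) = 9, d(101) = 2, d(102) = 8, d(103) = 2, d(104) = 8, d(105) = 8, d(106) = 4, d(107) = 2, d(108) = 12, d(109) = 2, d(110) = 8, d(111) = 4, d(112) = 10, d(113) = 2, d(114) = 8, d(115) = 4, d(116) = 6, d(117) = 6, d(118) = 4, d(119) = 4, d(120) = 16, d(121) = 3, d(122) = 4, d(123) = 4. Summing all 123 values: 613. (Dirichlet's divisor formula: Σ_{n ≤ x} d(n) = x ln(x) + (2γ − 1) x + O(√x). For x = 123, the asymptotic estimate is ≈ 610.89.)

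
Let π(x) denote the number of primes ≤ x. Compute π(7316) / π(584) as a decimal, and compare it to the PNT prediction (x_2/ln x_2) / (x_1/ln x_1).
π(7316)/π(584) = 932/106 ≈ 8.7925;  PNT prediction ≈ 8.9683.

π(584) = 106 and π(7316) = 932, so π(7316)/π(584) ≈ 8.7925. The PNT-predicted ratio is (7316/ln(7316)) / (584/ln(584)) ≈ 8.9683. The two agree to within a few percent, as expected.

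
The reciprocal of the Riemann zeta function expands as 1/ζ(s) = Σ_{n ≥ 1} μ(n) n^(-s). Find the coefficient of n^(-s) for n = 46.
μ(46) = 1

Factor n = 46 = 2 · 23. μ(n) = 0 if any exponent ≥ 2 (not squarefree); otherwise μ(n) = (−1)^{ω(n)} where ω(n) is the number of distinct prime factors. Applying: μ(46) = 1.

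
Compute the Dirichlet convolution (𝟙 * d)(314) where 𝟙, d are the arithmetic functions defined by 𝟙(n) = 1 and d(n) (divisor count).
(𝟙 * d)(314) = 9

Divisors of 314: [1, 2, 157, 314]. For each d | 314:
  d = 1: 𝟙(1) · d(314/1) = 1 · 4 = 4
  d = 2: 𝟙(2) · d(314/2) = 1 · 2 = 2
  d = 157: 𝟙(157) · d(314/157) = 1 · 2 = 2
  d = 314: 𝟙(314) · d(314/314) = 1 · 1 = 1
Summing: (𝟙 * d)(314) = 4 + 2 + 2 + 1 = 9.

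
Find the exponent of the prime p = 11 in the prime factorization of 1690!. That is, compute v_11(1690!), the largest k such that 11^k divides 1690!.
v_11(1690!) = 167

Legendre's formula: v_p(n!) = Σ_{k ≥ 1} ⌊n / p^k⌋. For p = 11, n = 1690, the terms are:
  ⌊1690/11^1⌋ = ⌊1690/11⌋ = 153
  ⌊1690/11^2⌋ = ⌊1690/121⌋ = 13
  ⌊1690/11^3⌋ = ⌊1690/1331⌋ = 1
(the next term ⌊1690/11^4⌋ = 0, terminating the sum). Summing: v_11(1690!) = 153 + 13 + 1 = 167.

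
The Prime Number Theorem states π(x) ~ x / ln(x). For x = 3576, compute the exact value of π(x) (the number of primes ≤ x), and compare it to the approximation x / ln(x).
π(3576) = 500;  x/ln(x) ≈ 437.06;  relative error ≈ 12.59%.

Directly count primes up to 3576: π(3576) = 500. The PNT approximation gives 3576/ln(3576) ≈ 3576/8.18200 ≈ 437.06. Relative error (π(x) − x/ln(x)) / π(x) ≈ 12.59%; the approximation is known to undercount slightly (Li(x) is a better estimate).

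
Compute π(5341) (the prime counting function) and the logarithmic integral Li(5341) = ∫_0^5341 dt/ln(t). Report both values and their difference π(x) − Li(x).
π(5341) = 706;  Li(5341) ≈ 724.16;  π(x) − Li(x) ≈ -18.16.

Direct count of primes ≤ 5341 gives π(5341) = 706. Numerical evaluation of the logarithmic integral gives Li(5341) ≈ 724.16. The difference π(x) − Li(x) ≈ -18.16 is typically negative for small/moderate x (Li(x) overestimates), though Littlewood's theorem shows this sign changes infinitely often.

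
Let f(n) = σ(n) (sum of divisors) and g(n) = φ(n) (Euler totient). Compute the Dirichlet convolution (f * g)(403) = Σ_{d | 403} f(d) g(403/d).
(σ * φ)(403) = 1612

Divisors of 403: [1, 13, 31, 403]. For each d | 403:
  d = 1: σ(1) · φ(403/1) = 1 · 360 = 360
  d = 13: σ(13) · φ(403/13) = 14 · 30 = 420
  d = 31: σ(31) · φ(403/31) = 32 · 12 = 384
  d = 403: σ(403) · φ(403/403) = 448 · 1 = 448
Summing: (σ * φ)(403) = 360 + 420 + 384 + 448 = 1612.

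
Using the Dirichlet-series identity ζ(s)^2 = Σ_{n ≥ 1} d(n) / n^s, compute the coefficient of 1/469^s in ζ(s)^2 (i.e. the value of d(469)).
d(469) = 4

ζ(s)^2 = (Σ 1/m^s)(Σ 1/k^s). The coefficient of 1/n^s in the product is the number of ordered pairs (m, k) with mk = n, which equals d(n). For n = 469, divisors are [1, 7, 67, 469], so d(469) = 4.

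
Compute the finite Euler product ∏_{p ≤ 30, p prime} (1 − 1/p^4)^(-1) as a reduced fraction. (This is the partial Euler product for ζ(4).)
∏ = 626138917577216391721784411/578515538500128866304000000

The primes p ≤ 30 are [2, 3, 5, 7, 11, 13, 17, 19, 23, 29]. For each prime, (1 − 1/p^4)^(-1) = p^4 / (p^4 − 1). The product is (1 − 1/2^4)^(-1), (1 − 1/3^4)^(-1), (1 − 1/5^4)^(-1), (1 − 1/7^4)^(-1), (1 − 1/11^4)^(-1), (1 − 1/13^4)^(-1), (1 − 1/17^4)^(-1), (1 − 1/19^4)^(-1), (1 − 1/23^4)^(-1), (1 − 1/29^4)^(-1) = ∏ p^4 / (p^4 − 1) = 626138917577216391721784411/578515538500128866304000000.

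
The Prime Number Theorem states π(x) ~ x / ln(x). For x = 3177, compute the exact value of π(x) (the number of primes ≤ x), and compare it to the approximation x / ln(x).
π(3177) = 449;  x/ln(x) ≈ 393.99;  relative error ≈ 12.25%.

Directly count primes up to 3177: π(3177) = 449. The PNT approximation gives 3177/ln(3177) ≈ 3177/8.06369 ≈ 393.99. Relative error (π(x) − x/ln(x)) / π(x) ≈ 12.25%; the approximation is known to undercount slightly (Li(x) is a better estimate).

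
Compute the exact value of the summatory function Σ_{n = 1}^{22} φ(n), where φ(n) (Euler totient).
Σ_{n ≤ 22} φ(n) = 150

Compute φ(n) for each 1 ≤ n ≤ 22: φ(1) = 1, φ(2) = 1, φ(3) = 2, φ(4) = 2, φ(5) = 4, φ(6) = 2, φ(7) = 6, φ(8) = 4, φ(9) = 6, φ(10) = 4, φ(11) = 10, φ(12) = 4, φ(13) = 12, φ(14) = 6, φ(15) = 8, φ(16) = 8, φ(17) = 16, φ(18) = 6, φ(19) = 18, φ(20) = 8, φ(21) = 12, φ(22) = 10. Summing all 22 values: 150. (Average order: Σ_{n ≤ x} φ(n) ~ (3/π²) x². For x = 22, (3/π²)·22² ≈ 147.12.)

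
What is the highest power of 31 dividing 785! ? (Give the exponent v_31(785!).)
v_31(785!) = 25

Legendre's formula: v_p(n!) = Σ_{k ≥ 1} ⌊n / p^k⌋. For p = 31, n = 785, the terms are:
  ⌊785/31^1⌋ = ⌊785/31⌋ = 25
(the next term ⌊785/31^2⌋ = 0, terminating the sum). Summing: v_31(785!) = 25 = 25.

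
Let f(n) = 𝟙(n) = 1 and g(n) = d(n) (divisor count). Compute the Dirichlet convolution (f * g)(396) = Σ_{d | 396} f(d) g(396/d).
(𝟙 * d)(396) = 108

Divisors of 396: [1, 2, 3, 4, 6, 9, 11, 12, 18, 22, 33, 36, 44, 66, 99, 132, 198, 396]. For each d | 396:
  d = 1: 𝟙(1) · d(396/1) = 1 · 18 = 18
  d = 2: 𝟙(2) · d(396/2) = 1 · 12 = 12
  d = 3: 𝟙(3) · d(396/3) = 1 · 12 = 12
  d = 4: 𝟙(4) · d(396/4) = 1 · 6 = 6
  d = 6: 𝟙(6) · d(396/6) = 1 · 8 = 8
  d = 9: 𝟙(9) · d(396/9) = 1 · 6 = 6
  d = 11: 𝟙(11) · d(396/11) = 1 · 9 = 9
  d = 12: 𝟙(12) · d(396/12) = 1 · 4 = 4
  d = 18: 𝟙(18) · d(396/18) = 1 · 4 = 4
  d = 22: 𝟙(22) · d(396/22) = 1 · 6 = 6
  d = 33: 𝟙(33) · d(396/33) = 1 · 6 = 6
  d = 36: 𝟙(36) · d(396/36) = 1 · 2 = 2
  d = 44: 𝟙(44) · d(396/44) = 1 · 3 = 3
  d = 66: 𝟙(66) · d(396/66) = 1 · 4 = 4
  d = 99: 𝟙(99) · d(396/99) = 1 · 3 = 3
  d = 132: 𝟙(132) · d(396/132) = 1 · 2 = 2
  d = 198: 𝟙(198) · d(396/198) = 1 · 2 = 2
  d = 396: 𝟙(396) · d(396/396) = 1 · 1 = 1
Summing: (𝟙 * d)(396) = 18 + 12 + 12 + 6 + 8 + 6 + 9 + 4 + 4 + 6 + 6 + 2 + 3 + 4 + 3 + 2 + 2 + 1 = 108.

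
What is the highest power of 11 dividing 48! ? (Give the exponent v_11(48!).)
v_11(48!) = 4

Legendre's formula: v_p(n!) = Σ_{k ≥ 1} ⌊n / p^k⌋. For p = 11, n = 48, the terms are:
  ⌊48/11^1⌋ = ⌊48/11⌋ = 4
(the next term ⌊48/11^2⌋ = 0, terminating the sum). Summing: v_11(48!) = 4 = 4.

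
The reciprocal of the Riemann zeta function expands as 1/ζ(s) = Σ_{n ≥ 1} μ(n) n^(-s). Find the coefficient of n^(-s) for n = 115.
μ(115) = 1

Factor n = 115 = 5 · 23. μ(n) = 0 if any exponent ≥ 2 (not squarefree); otherwise μ(n) = (−1)^{ω(n)} where ω(n) is the number of distinct prime factors. Applying: μ(115) = 1.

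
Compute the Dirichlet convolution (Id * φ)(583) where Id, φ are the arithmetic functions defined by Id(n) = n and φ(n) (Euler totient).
(Id * φ)(583) = 2205

Divisors of 583: [1, 11, 53, 583]. For each d | 583:
  d = 1: Id(1) · φ(583/1) = 1 · 520 = 520
  d = 11: Id(11) · φ(583/11) = 11 · 52 = 572
  d = 53: Id(53) · φ(583/53) = 53 · 10 = 530
  d = 583: Id(583) · φ(583/583) = 583 · 1 = 583
Summing: (Id * φ)(583) = 520 + 572 + 530 + 583 = 2205.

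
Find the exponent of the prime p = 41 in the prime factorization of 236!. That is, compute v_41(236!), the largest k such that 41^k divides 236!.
v_41(236!) = 5

Legendre's formula: v_p(n!) = Σ_{k ≥ 1} ⌊n / p^k⌋. For p = 41, n = 236, the terms are:
  ⌊236/41^1⌋ = ⌊236/41⌋ = 5
(the next term ⌊236/41^2⌋ = 0, terminating the sum). Summing: v_41(236!) = 5 = 5.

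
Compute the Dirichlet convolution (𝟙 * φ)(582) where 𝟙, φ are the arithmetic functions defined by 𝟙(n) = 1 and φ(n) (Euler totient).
(𝟙 * φ)(582) = 582

Divisors of 582: [1, 2, 3, 6, 97, 194, 291, 582]. For each d | 582:
  d = 1: 𝟙(1) · φ(582/1) = 1 · 192 = 192
  d = 2: 𝟙(2) · φ(582/2) = 1 · 192 = 192
  d = 3: 𝟙(3) · φ(582/3) = 1 · 96 = 96
  d = 6: 𝟙(6) · φ(582/6) = 1 · 96 = 96
  d = 97: 𝟙(97) · φ(582/97) = 1 · 2 = 2
  d = 194: 𝟙(194) · φ(582/194) = 1 · 2 = 2
  d = 291: 𝟙(291) · φ(582/291) = 1 · 1 = 1
  d = 582: 𝟙(582) · φ(582/582) = 1 · 1 = 1
Summing: (𝟙 * φ)(582) = 192 + 192 + 96 + 96 + 2 + 2 + 1 + 1 = 582.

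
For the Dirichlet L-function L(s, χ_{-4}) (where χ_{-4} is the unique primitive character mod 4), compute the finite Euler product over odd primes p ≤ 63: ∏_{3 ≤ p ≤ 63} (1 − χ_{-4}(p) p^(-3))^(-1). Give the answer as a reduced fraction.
∏ = 126115667482028600084463789626710364805572778792731/130156894276470431285217911893722225289762827141120

The odd primes p ≤ 63 are [3, 5, 7, 11, 13, 17, 19, 23, 29, 31, 37, 41, 43, 47, 53, 59, 61]. For each, χ(p) = 1 if p ≡ 1 mod 4, χ(p) = −1 if p ≡ 3 mod 4. Taking (1 − χ(p)/p^3)^(-1) = p^3/(p^3 − χ(p)): (1 − (-1)/3^3)^(-1) · (1 − (1)/5^3)^(-1) · (1 − (-1)/7^3)^(-1) · (1 − (-1)/11^3)^(-1) · (1 − (1)/13^3)^(-1) · (1 − (1)/17^3)^(-1) · (1 − (-1)/19^3)^(-1) · (1 − (-1)/23^3)^(-1) · (1 − (1)/29^3)^(-1) · (1 − (-1)/31^3)^(-1) · (1 − (1)/37^3)^(-1) · (1 − (1)/41^3)^(-1) · (1 − (-1)/43^3)^(-1) · (1 − (-1)/47^3)^(-1) · (1 − (1)/53^3)^(-1) · (1 − (-1)/59^3)^(-1) · (1 − (1)/61^3)^(-1) = 126115667482028600084463789626710364805572778792731/130156894276470431285217911893722225289762827141120.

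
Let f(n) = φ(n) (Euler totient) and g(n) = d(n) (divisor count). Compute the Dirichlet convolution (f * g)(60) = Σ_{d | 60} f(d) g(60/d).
(φ * d)(60) = 168

Divisors of 60: [1, 2, 3, 4, 5, 6, 10, 12, 15, 20, 30, 60]. For each d | 60:
  d = 1: φ(1) · d(60/1) = 1 · 12 = 12
  d = 2: φ(2) · d(60/2) = 1 · 8 = 8
  d = 3: φ(3) · d(60/3) = 2 · 6 = 12
  d = 4: φ(4) · d(60/4) = 2 · 4 = 8
  d = 5: φ(5) · d(60/5) = 4 · 6 = 24
  d = 6: φ(6) · d(60/6) = 2 · 4 = 8
  d = 10: φ(10) · d(60/10) = 4 · 4 = 16
  d = 12: φ(12) · d(60/12) = 4 · 2 = 8
  d = 15: φ(15) · d(60/15) = 8 · 3 = 24
  d = 20: φ(20) · d(60/20) = 8 · 2 = 16
  d = 30: φ(30) · d(60/30) = 8 · 2 = 16
  d = 60: φ(60) · d(60/60) = 16 · 1 = 16
Summing: (φ * d)(60) = 12 + 8 + 12 + 8 + 24 + 8 + 16 + 8 + 24 + 16 + 16 + 16 = 168.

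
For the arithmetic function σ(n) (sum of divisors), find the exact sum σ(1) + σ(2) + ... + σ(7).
Σ_{n ≤ 7} σ(n) = 41

Compute σ(n) for each 1 ≤ n ≤ 7: σ(1) = 1, σ(2) = 3, σ(3) = 4, σ(4) = 7, σ(5) = 6, σ(6) = 12, σ(7) = 8. Summing all 7 values: 41. (Average order: Σ_{n ≤ x} σ(n) ~ (π²/12) x². For x = 7, (π²/12)·7² ≈ 40.30.)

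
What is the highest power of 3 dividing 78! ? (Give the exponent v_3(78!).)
v_3(78!) = 36

Legendre's formula: v_p(n!) = Σ_{k ≥ 1} ⌊n / p^k⌋. For p = 3, n = 78, the terms are:
  ⌊78/3^1⌋ = ⌊78/3⌋ = 26
  ⌊78/3^2⌋ = ⌊78/9⌋ = 8
  ⌊78/3^3⌋ = ⌊78/27⌋ = 2
(the next term ⌊78/3^4⌋ = 0, terminating the sum). Summing: v_3(78!) = 26 + 8 + 2 = 36.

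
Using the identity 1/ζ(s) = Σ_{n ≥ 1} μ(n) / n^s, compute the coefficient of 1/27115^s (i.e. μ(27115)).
μ(27115) = 1

Factor n = 27115 = 5 · 11 · 17 · 29. μ(n) = 0 if any exponent ≥ 2 (not squarefree); otherwise μ(n) = (−1)^{ω(n)} where ω(n) is the number of distinct prime factors. Applying: μ(27115) = 1.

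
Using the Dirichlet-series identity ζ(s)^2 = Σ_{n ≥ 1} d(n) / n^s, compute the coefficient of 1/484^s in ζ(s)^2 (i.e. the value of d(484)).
d(484) = 9

ζ(s)^2 = (Σ 1/m^s)(Σ 1/k^s). The coefficient of 1/n^s in the product is the number of ordered pairs (m, k) with mk = n, which equals d(n). For n = 484, divisors are [1, 2, 4, 11, 22, 44, 121, 242, 484], so d(484) = 9.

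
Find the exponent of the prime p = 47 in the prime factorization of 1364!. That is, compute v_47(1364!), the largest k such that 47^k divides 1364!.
v_47(1364!) = 29

Legendre's formula: v_p(n!) = Σ_{k ≥ 1} ⌊n / p^k⌋. For p = 47, n = 1364, the terms are:
  ⌊1364/47^1⌋ = ⌊1364/47⌋ = 29
(the next term ⌊1364/47^2⌋ = 0, terminating the sum). Summing: v_47(1364!) = 29 = 29.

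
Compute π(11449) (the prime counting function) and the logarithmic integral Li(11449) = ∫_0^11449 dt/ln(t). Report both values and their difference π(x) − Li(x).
π(11449) = 1381;  Li(11449) ≈ 1402.29;  π(x) − Li(x) ≈ -21.29.

Direct count of primes ≤ 11449 gives π(11449) = 1381. Numerical evaluation of the logarithmic integral gives Li(11449) ≈ 1402.29. The difference π(x) − Li(x) ≈ -21.29 is typically negative for small/moderate x (Li(x) overestimates), though Littlewood's theorem shows this sign changes infinitely often.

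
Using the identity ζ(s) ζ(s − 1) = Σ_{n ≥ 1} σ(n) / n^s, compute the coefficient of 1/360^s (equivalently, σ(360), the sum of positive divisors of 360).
σ(360) = 1170

In the product (Σ m^0/m^s)(Σ k / k^s) = Σ (Σ_{d | n} d) / n^s, the coefficient of 1/n^s is σ(n) = Σ_{d | n} d. For n = 360, divisors are [1, 2, 3, 4, 5, 6, 8, 9, 10, 12, 15, 18, 20, 24, 30, 36, 40, 45, 60, 72, 90, 120, 180, 360]; summing: σ(360) = 1170.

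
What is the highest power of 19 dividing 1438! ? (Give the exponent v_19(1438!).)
v_19(1438!) = 78

Legendre's formula: v_p(n!) = Σ_{k ≥ 1} ⌊n / p^k⌋. For p = 19, n = 1438, the terms are:
  ⌊1438/19^1⌋ = ⌊1438/19⌋ = 75
  ⌊1438/19^2⌋ = ⌊1438/361⌋ = 3
(the next term ⌊1438/19^3⌋ = 0, terminating the sum). Summing: v_19(1438!) = 75 + 3 = 78.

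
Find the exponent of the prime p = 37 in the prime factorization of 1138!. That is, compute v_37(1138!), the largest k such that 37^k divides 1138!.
v_37(1138!) = 30

Legendre's formula: v_p(n!) = Σ_{k ≥ 1} ⌊n / p^k⌋. For p = 37, n = 1138, the terms are:
  ⌊1138/37^1⌋ = ⌊1138/37⌋ = 30
(the next term ⌊1138/37^2⌋ = 0, terminating the sum). Summing: v_37(1138!) = 30 = 30.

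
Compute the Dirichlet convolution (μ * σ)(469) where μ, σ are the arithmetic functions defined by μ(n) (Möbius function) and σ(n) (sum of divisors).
(μ * σ)(469) = 469

Divisors of 469: [1, 7, 67, 469]. For each d | 469:
  d = 1: μ(1) · σ(469/1) = 1 · 544 = 544
  d = 7: μ(7) · σ(469/7) = -1 · 68 = -68
  d = 67: μ(67) · σ(469/67) = -1 · 8 = -8
  d = 469: μ(469) · σ(469/469) = 1 · 1 = 1
Summing: (μ * σ)(469) = 544 + -68 + -8 + 1 = 469.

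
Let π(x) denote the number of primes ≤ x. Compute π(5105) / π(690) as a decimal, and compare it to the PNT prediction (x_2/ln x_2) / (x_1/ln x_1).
π(5105)/π(690) = 682/124 ≈ 5.5000;  PNT prediction ≈ 5.6643.

π(690) = 124 and π(5105) = 682, so π(5105)/π(690) ≈ 5.5000. The PNT-predicted ratio is (5105/ln(5105)) / (690/ln(690)) ≈ 5.6643. The two agree to within a few percent, as expected.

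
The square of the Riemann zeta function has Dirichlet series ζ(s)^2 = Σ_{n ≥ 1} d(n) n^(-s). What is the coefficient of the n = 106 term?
d(106) = 4

ζ(s)^2 = (Σ 1/m^s)(Σ 1/k^s). The coefficient of 1/n^s in the product is the number of ordered pairs (m, k) with mk = n, which equals d(n). For n = 106, divisors are [1, 2, 53, 106], so d(106) = 4.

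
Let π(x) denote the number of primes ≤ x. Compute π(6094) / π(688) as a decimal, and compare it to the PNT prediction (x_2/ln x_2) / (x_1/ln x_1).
π(6094)/π(688) = 795/124 ≈ 6.4113;  PNT prediction ≈ 6.6406.

π(688) = 124 and π(6094) = 795, so π(6094)/π(688) ≈ 6.4113. The PNT-predicted ratio is (6094/ln(6094)) / (688/ln(688)) ≈ 6.6406. The two agree to within a few percent, as expected.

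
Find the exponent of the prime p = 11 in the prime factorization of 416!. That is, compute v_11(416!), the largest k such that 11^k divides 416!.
v_11(416!) = 40

Legendre's formula: v_p(n!) = Σ_{k ≥ 1} ⌊n / p^k⌋. For p = 11, n = 416, the terms are:
  ⌊416/11^1⌋ = ⌊416/11⌋ = 37
  ⌊416/11^2⌋ = ⌊416/121⌋ = 3
(the next term ⌊416/11^3⌋ = 0, terminating the sum). Summing: v_11(416!) = 37 + 3 = 40.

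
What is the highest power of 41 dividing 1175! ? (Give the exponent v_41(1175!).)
v_41(1175!) = 28

Legendre's formula: v_p(n!) = Σ_{k ≥ 1} ⌊n / p^k⌋. For p = 41, n = 1175, the terms are:
  ⌊1175/41^1⌋ = ⌊1175/41⌋ = 28
(the next term ⌊1175/41^2⌋ = 0, terminating the sum). Summing: v_41(1175!) = 28 = 28.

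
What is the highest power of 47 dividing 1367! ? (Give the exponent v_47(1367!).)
v_47(1367!) = 29

Legendre's formula: v_p(n!) = Σ_{k ≥ 1} ⌊n / p^k⌋. For p = 47, n = 1367, the terms are:
  ⌊1367/47^1⌋ = ⌊1367/47⌋ = 29
(the next term ⌊1367/47^2⌋ = 0, terminating the sum). Summing: v_47(1367!) = 29 = 29.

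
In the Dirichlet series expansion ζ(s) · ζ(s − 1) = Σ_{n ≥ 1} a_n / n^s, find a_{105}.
σ(105) = 192

In the product (Σ m^0/m^s)(Σ k / k^s) = Σ (Σ_{d | n} d) / n^s, the coefficient of 1/n^s is σ(n) = Σ_{d | n} d. For n = 105, divisors are [1, 3, 5, 7, 15, 21, 35, 105]; summing: σ(105) = 192.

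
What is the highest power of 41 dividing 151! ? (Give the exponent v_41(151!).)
v_41(151!) = 3

Legendre's formula: v_p(n!) = Σ_{k ≥ 1} ⌊n / p^k⌋. For p = 41, n = 151, the terms are:
  ⌊151/41^1⌋ = ⌊151/41⌋ = 3
(the next term ⌊151/41^2⌋ = 0, terminating the sum). Summing: v_41(151!) = 3 = 3.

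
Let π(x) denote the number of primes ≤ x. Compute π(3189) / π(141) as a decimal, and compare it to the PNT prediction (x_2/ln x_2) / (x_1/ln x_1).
π(3189)/π(141) = 451/34 ≈ 13.2647;  PNT prediction ≈ 13.8738.

π(141) = 34 and π(3189) = 451, so π(3189)/π(141) ≈ 13.2647. The PNT-predicted ratio is (3189/ln(3189)) / (141/ln(141)) ≈ 13.8738. The two agree to within a few percent, as expected.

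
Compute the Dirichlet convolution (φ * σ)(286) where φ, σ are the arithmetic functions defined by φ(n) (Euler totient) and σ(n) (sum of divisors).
(φ * σ)(286) = 2288

Divisors of 286: [1, 2, 11, 13, 22, 26, 143, 286]. For each d | 286:
  d = 1: φ(1) · σ(286/1) = 1 · 504 = 504
  d = 2: φ(2) · σ(286/2) = 1 · 168 = 168
  d = 11: φ(11) · σ(286/11) = 10 · 42 = 420
  d = 13: φ(13) · σ(286/13) = 12 · 36 = 432
  d = 22: φ(22) · σ(286/22) = 10 · 14 = 140
  d = 26: φ(26) · σ(286/26) = 12 · 12 = 144
  d = 143: φ(143) · σ(286/143) = 120 · 3 = 360
  d = 286: φ(286) · σ(286/286) = 120 · 1 = 120
Summing: (φ * σ)(286) = 504 + 168 + 420 + 432 + 140 + 144 + 360 + 120 = 2288.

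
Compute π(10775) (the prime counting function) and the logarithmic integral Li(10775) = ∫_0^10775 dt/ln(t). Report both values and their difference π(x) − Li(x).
π(10775) = 1312;  Li(10775) ≈ 1329.94;  π(x) − Li(x) ≈ -17.94.

Direct count of primes ≤ 10775 gives π(10775) = 1312. Numerical evaluation of the logarithmic integral gives Li(10775) ≈ 1329.94. The difference π(x) − Li(x) ≈ -17.94 is typically negative for small/moderate x (Li(x) overestimates), though Littlewood's theorem shows this sign changes infinitely often.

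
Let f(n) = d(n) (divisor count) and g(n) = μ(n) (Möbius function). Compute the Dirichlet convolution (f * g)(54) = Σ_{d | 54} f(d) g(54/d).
(d * μ)(54) = 1

Divisors of 54: [1, 2, 3, 6, 9, 18, 27, 54]. For each d | 54:
  d = 1: d(1) · μ(54/1) = 1 · 0 = 0
  d = 2: d(2) · μ(54/2) = 2 · 0 = 0
  d = 3: d(3) · μ(54/3) = 2 · 0 = 0
  d = 6: d(6) · μ(54/6) = 4 · 0 = 0
  d = 9: d(9) · μ(54/9) = 3 · 1 = 3
  d = 18: d(18) · μ(54/18) = 6 · -1 = -6
  d = 27: d(27) · μ(54/27) = 4 · -1 = -4
  d = 54: d(54) · μ(54/54) = 8 · 1 = 8
Summing: (d * μ)(54) = 0 + 0 + 0 + 0 + 3 + -6 + -4 + 8 = 1.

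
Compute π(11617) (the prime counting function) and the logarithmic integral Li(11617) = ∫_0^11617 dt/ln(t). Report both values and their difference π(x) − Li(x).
π(11617) = 1397;  Li(11617) ≈ 1420.25;  π(x) − Li(x) ≈ -23.25.

Direct count of primes ≤ 11617 gives π(11617) = 1397. Numerical evaluation of the logarithmic integral gives Li(11617) ≈ 1420.25. The difference π(x) − Li(x) ≈ -23.25 is typically negative for small/moderate x (Li(x) overestimates), though Littlewood's theorem shows this sign changes infinitely often.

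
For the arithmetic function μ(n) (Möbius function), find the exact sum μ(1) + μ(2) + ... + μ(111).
Σ_{n ≤ 111} μ(n) = -4

Compute μ(n) for each 1 ≤ n ≤ 111: μ(1) = 1, μ(2) = -1, μ(3) = -1, μ(4) = 0, μ(5) = -1, μ(6) = 1, μ(7) = -1, μ(8) = 0, μ(9) = 0, μ(10) = 1, μ(11) = -1, μ(12) = 0, μ(13) = -1, μ(14) = 1, μ(15) = 1, μ(16) = 0, μ(17) = -1, μ(18) = 0, μ(19) = -1, μ(20) = 0, μ(21) = 1, μ(22) = 1, μ(23) = -1, μ(24) = 0, μ(25) = 0, μ(26) = 1, μ(27) = 0, μ(28) = 0, μ(29) = -1, μ(30) = -1, μ(31) = -1, μ(32) = 0, μ(33) = 1, μ(34) = 1, μ(35) = 1, μ(36) = 0, μ(37) = -1, μ(38) = 1, μ(39) = 1, μ(40) = 0, μ(41) = -1, μ(42) = -1, μ(43) = -1, μ(44) = 0, μ(45) = 0, μ(46) = 1, μ(47) = -1, μ(48) = 0, μ(49) = 0, μ(50) = 0, μ(51) = 1, μ(52) = 0, μ(53) = -1, μ(54) = 0, μ(55) = 1, μ(56) = 0, μ(57) = 1, μ(58) = 1, μ(59) = -1, μ(60) = 0, μ(61) = -1, μ(62) = 1, μ(63) = 0, μ(64) = 0, μ(65) = 1, μ(66) = -1, μ(67) = -1, μ(68) = 0, μ(69) = 1, μ(70) = -1, μ(71) = -1, μ(72) = 0, μ(73) = -1, μ(74) = 1, μ(75) = 0, μ(76) = 0, μ(77) = 1, μ(78) = -1, μ(79) = -1, μ(80) = 0, μ(81) = 0, μ(82) = 1, μ(83) = -1, μ(84) = 0, μ(85) = 1, μ(86) = 1, μ(87) = 1, μ(88) = 0, μ(89) = -1, μ(90) = 0, μ(91) = 1, μ(92) = 0, μ(93) = 1, μ(94) = 1, μ(95) = 1, μ(96) = 0, μ(97) = -1, μ(98) = 0, μ(99) = 0, μ(100) = 0, μ(101) = -1, μ(102) = -1, μ(103) = -1, μ(104) = 0, μ(105) = -1, μ(106) = 1, μ(107) = -1, μ(108) = 0, μ(109) = -1, μ(110) = -1, μ(111) = 1. Summing all 111 values: -4. (Mertens function M(x) = Σ_{n ≤ x} μ(n); on average M(x) should be small (PNT ⟺ M(x) = o(x)).)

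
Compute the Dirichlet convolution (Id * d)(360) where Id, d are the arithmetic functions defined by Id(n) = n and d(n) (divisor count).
(Id * d)(360) = 3276

Divisors of 360: [1, 2, 3, 4, 5, 6, 8, 9, 10, 12, 15, 18, 20, 24, 30, 36, 40, 45, 60, 72, 90, 120, 180, 360]. For each d | 360:
  d = 1: Id(1) · d(360/1) = 1 · 24 = 24
  d = 2: Id(2) · d(360/2) = 2 · 18 = 36
  d = 3: Id(3) · d(360/3) = 3 · 16 = 48
  d = 4: Id(4) · d(360/4) = 4 · 12 = 48
  d = 5: Id(5) · d(360/5) = 5 · 12 = 60
  d = 6: Id(6) · d(360/6) = 6 · 12 = 72
  d = 8: Id(8) · d(360/8) = 8 · 6 = 48
  d = 9: Id(9) · d(360/9) = 9 · 8 = 72
  d = 10: Id(10) · d(360/10) = 10 · 9 = 90
  d = 12: Id(12) · d(360/12) = 12 · 8 = 96
  d = 15: Id(15) · d(360/15) = 15 · 8 = 120
  d = 18: Id(18) · d(360/18) = 18 · 6 = 108
  d = 20: Id(20) · d(360/20) = 20 · 6 = 120
  d = 24: Id(24) · d(360/24) = 24 · 4 = 96
  d = 30: Id(30) · d(360/30) = 30 · 6 = 180
  d = 36: Id(36) · d(360/36) = 36 · 4 = 144
  d = 40: Id(40) · d(360/40) = 40 · 3 = 120
  d = 45: Id(45) · d(360/45) = 45 · 4 = 180
  d = 60: Id(60) · d(360/60) = 60 · 4 = 240
  d = 72: Id(72) · d(360/72) = 72 · 2 = 144
  d = 90: Id(90) · d(360/90) = 90 · 3 = 270
  d = 120: Id(120) · d(360/120) = 120 · 2 = 240
  d = 180: Id(180) · d(360/180) = 180 · 2 = 360
  d = 360: Id(360) · d(360/360) = 360 · 1 = 360
Summing: (Id * d)(360) = 24 + 36 + 48 + 48 + 60 + 72 + 48 + 72 + 90 + 96 + 120 + 108 + 120 + 96 + 180 + 144 + 120 + 180 + 240 + 144 + 270 + 240 + 360 + 360 = 3276.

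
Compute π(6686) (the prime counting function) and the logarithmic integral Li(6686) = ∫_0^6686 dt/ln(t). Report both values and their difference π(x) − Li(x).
π(6686) = 861;  Li(6686) ≈ 878.77;  π(x) − Li(x) ≈ -17.77.

Direct count of primes ≤ 6686 gives π(6686) = 861. Numerical evaluation of the logarithmic integral gives Li(6686) ≈ 878.77. The difference π(x) − Li(x) ≈ -17.77 is typically negative for small/moderate x (Li(x) overestimates), though Littlewood's theorem shows this sign changes infinitely often.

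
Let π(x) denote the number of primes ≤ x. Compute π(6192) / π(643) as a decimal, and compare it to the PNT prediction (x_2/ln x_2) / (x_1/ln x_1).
π(6192)/π(643) = 804/117 ≈ 6.8718;  PNT prediction ≈ 7.1318.

π(643) = 117 and π(6192) = 804, so π(6192)/π(643) ≈ 6.8718. The PNT-predicted ratio is (6192/ln(6192)) / (643/ln(643)) ≈ 7.1318. The two agree to within a few percent, as expected.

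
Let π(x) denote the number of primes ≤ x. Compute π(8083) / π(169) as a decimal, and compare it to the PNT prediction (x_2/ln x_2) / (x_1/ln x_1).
π(8083)/π(169) = 1015/39 ≈ 26.0256;  PNT prediction ≈ 27.2692.

π(169) = 39 and π(8083) = 1015, so π(8083)/π(169) ≈ 26.0256. The PNT-predicted ratio is (8083/ln(8083)) / (169/ln(169)) ≈ 27.2692. The two agree to within a few percent, as expected.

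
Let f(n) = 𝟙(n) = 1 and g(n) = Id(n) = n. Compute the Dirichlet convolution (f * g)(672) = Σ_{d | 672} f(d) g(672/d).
(𝟙 * Id)(672) = 2016

Divisors of 672: [1, 2, 3, 4, 6, 7, 8, 12, 14, 16, 21, 24, 28, 32, 42, 48, 56, 84, 96, 112, 168, 224, 336, 672]. For each d | 672:
  d = 1: 𝟙(1) · Id(672/1) = 1 · 672 = 672
  d = 2: 𝟙(2) · Id(672/2) = 1 · 336 = 336
  d = 3: 𝟙(3) · Id(672/3) = 1 · 224 = 224
  d = 4: 𝟙(4) · Id(672/4) = 1 · 168 = 168
  d = 6: 𝟙(6) · Id(672/6) = 1 · 112 = 112
  d = 7: 𝟙(7) · Id(672/7) = 1 · 96 = 96
  d = 8: 𝟙(8) · Id(672/8) = 1 · 84 = 84
  d = 12: 𝟙(12) · Id(672/12) = 1 · 56 = 56
  d = 14: 𝟙(14) · Id(672/14) = 1 · 48 = 48
  d = 16: 𝟙(16) · Id(672/16) = 1 · 42 = 42
  d = 21: 𝟙(21) · Id(672/21) = 1 · 32 = 32
  d = 24: 𝟙(24) · Id(672/24) = 1 · 28 = 28
  d = 28: 𝟙(28) · Id(672/28) = 1 · 24 = 24
  d = 32: 𝟙(32) · Id(672/32) = 1 · 21 = 21
  d = 42: 𝟙(42) · Id(672/42) = 1 · 16 = 16
  d = 48: 𝟙(48) · Id(672/48) = 1 · 14 = 14
  d = 56: 𝟙(56) · Id(672/56) = 1 · 12 = 12
  d = 84: 𝟙(84) · Id(672/84) = 1 · 8 = 8
  d = 96: 𝟙(96) · Id(672/96) = 1 · 7 = 7
  d = 112: 𝟙(112) · Id(672/112) = 1 · 6 = 6
  d = 168: 𝟙(168) · Id(672/168) = 1 · 4 = 4
  d = 224: 𝟙(224) · Id(672/224) = 1 · 3 = 3
  d = 336: 𝟙(336) · Id(672/336) = 1 · 2 = 2
  d = 672: 𝟙(672) · Id(672/672) = 1 · 1 = 1
Summing: (𝟙 * Id)(672) = 672 + 336 + 224 + 168 + 112 + 96 + 84 + 56 + 48 + 42 + 32 + 28 + 24 + 21 + 16 + 14 + 12 + 8 + 7 + 6 + 4 + 3 + 2 + 1 = 2016.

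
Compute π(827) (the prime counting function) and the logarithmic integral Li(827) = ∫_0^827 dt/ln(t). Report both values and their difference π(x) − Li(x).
π(827) = 144;  Li(827) ≈ 152.23;  π(x) − Li(x) ≈ -8.23.

Direct count of primes ≤ 827 gives π(827) = 144. Numerical evaluation of the logarithmic integral gives Li(827) ≈ 152.23. The difference π(x) − Li(x) ≈ -8.23 is typically negative for small/moderate x (Li(x) overestimates), though Littlewood's theorem shows this sign changes infinitely often.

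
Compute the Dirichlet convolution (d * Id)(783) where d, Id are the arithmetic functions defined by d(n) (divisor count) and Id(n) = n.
(d * Id)(783) = 1798

Divisors of 783: [1, 3, 9, 27, 29, 87, 261, 783]. For each d | 783:
  d = 1: d(1) · Id(783/1) = 1 · 783 = 783
  d = 3: d(3) · Id(783/3) = 2 · 261 = 522
  d = 9: d(9) · Id(783/9) = 3 · 87 = 261
  d = 27: d(27) · Id(783/27) = 4 · 29 = 116
  d = 29: d(29) · Id(783/29) = 2 · 27 = 54
  d = 87: d(87) · Id(783/87) = 4 · 9 = 36
  d = 261: d(261) · Id(783/261) = 6 · 3 = 18
  d = 783: d(783) · Id(783/783) = 8 · 1 = 8
Summing: (d * Id)(783) = 783 + 522 + 261 + 116 + 54 + 36 + 18 + 8 = 1798.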